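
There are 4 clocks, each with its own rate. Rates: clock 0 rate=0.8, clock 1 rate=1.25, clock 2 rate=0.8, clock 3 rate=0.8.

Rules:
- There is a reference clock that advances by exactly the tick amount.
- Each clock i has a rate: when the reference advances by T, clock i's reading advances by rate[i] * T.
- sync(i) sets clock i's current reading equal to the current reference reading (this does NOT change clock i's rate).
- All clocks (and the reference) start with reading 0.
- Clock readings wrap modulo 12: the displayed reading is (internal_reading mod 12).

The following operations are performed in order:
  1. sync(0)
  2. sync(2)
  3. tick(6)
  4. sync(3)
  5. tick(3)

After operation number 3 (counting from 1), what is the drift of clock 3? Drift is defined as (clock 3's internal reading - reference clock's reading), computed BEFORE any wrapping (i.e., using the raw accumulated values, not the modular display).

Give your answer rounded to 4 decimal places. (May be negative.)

Answer: -1.2000

Derivation:
After op 1 sync(0): ref=0.0000 raw=[0.0000 0.0000 0.0000 0.0000]
After op 2 sync(2): ref=0.0000 raw=[0.0000 0.0000 0.0000 0.0000]
After op 3 tick(6): ref=6.0000 raw=[4.8000 7.5000 4.8000 4.8000]
Drift of clock 3 after op 3: 4.8000 - 6.0000 = -1.2000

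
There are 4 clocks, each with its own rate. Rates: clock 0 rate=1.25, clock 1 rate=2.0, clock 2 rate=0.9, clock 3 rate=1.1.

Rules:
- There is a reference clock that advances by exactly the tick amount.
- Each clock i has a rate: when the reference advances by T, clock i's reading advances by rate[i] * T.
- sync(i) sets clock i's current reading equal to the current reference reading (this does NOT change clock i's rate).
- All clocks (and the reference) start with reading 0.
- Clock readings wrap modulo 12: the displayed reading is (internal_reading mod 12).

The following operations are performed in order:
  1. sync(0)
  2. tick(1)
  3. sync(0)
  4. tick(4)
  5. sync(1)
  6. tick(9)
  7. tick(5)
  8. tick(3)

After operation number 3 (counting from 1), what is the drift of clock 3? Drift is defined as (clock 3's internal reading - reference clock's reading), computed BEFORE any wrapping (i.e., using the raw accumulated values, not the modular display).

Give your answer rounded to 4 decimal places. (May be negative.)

Answer: 0.1000

Derivation:
After op 1 sync(0): ref=0.0000 raw=[0.0000 0.0000 0.0000 0.0000]
After op 2 tick(1): ref=1.0000 raw=[1.2500 2.0000 0.9000 1.1000]
After op 3 sync(0): ref=1.0000 raw=[1.0000 2.0000 0.9000 1.1000]
Drift of clock 3 after op 3: 1.1000 - 1.0000 = 0.1000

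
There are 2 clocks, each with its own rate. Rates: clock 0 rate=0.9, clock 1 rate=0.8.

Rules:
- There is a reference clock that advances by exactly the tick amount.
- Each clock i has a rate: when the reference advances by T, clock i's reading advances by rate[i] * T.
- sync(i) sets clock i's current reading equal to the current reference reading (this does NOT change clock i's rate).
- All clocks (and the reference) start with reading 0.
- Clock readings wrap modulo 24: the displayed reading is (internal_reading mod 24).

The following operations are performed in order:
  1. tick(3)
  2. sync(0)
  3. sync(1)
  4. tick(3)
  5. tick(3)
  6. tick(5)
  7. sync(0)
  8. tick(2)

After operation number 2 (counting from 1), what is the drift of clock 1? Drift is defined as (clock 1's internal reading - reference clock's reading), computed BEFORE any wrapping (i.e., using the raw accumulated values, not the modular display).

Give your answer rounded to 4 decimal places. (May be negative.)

After op 1 tick(3): ref=3.0000 raw=[2.7000 2.4000]
After op 2 sync(0): ref=3.0000 raw=[3.0000 2.4000]
Drift of clock 1 after op 2: 2.4000 - 3.0000 = -0.6000

Answer: -0.6000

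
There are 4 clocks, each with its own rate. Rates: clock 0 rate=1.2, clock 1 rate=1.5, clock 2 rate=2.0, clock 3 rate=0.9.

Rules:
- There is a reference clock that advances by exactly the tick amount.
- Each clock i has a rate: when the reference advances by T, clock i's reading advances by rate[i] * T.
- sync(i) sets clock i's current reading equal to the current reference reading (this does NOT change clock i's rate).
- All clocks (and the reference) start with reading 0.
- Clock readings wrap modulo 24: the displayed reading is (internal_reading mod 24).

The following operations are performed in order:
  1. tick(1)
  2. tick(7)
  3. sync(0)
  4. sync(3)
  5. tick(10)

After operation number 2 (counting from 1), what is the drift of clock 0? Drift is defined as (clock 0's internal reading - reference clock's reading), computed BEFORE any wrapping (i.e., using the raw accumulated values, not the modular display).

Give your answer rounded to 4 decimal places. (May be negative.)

After op 1 tick(1): ref=1.0000 raw=[1.2000 1.5000 2.0000 0.9000]
After op 2 tick(7): ref=8.0000 raw=[9.6000 12.0000 16.0000 7.2000]
Drift of clock 0 after op 2: 9.6000 - 8.0000 = 1.6000

Answer: 1.6000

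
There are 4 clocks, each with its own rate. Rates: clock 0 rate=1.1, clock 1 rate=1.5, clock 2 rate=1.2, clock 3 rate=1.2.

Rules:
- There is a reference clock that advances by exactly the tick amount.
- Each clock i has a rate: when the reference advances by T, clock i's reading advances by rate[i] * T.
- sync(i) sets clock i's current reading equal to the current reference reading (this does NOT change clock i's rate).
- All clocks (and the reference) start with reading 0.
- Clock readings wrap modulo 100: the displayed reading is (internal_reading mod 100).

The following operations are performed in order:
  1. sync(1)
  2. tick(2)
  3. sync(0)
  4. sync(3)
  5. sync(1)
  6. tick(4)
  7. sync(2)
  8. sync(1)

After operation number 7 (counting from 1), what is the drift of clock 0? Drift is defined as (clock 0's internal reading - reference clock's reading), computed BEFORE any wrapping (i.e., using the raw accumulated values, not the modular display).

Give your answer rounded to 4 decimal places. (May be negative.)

Answer: 0.4000

Derivation:
After op 1 sync(1): ref=0.0000 raw=[0.0000 0.0000 0.0000 0.0000]
After op 2 tick(2): ref=2.0000 raw=[2.2000 3.0000 2.4000 2.4000]
After op 3 sync(0): ref=2.0000 raw=[2.0000 3.0000 2.4000 2.4000]
After op 4 sync(3): ref=2.0000 raw=[2.0000 3.0000 2.4000 2.0000]
After op 5 sync(1): ref=2.0000 raw=[2.0000 2.0000 2.4000 2.0000]
After op 6 tick(4): ref=6.0000 raw=[6.4000 8.0000 7.2000 6.8000]
After op 7 sync(2): ref=6.0000 raw=[6.4000 8.0000 6.0000 6.8000]
Drift of clock 0 after op 7: 6.4000 - 6.0000 = 0.4000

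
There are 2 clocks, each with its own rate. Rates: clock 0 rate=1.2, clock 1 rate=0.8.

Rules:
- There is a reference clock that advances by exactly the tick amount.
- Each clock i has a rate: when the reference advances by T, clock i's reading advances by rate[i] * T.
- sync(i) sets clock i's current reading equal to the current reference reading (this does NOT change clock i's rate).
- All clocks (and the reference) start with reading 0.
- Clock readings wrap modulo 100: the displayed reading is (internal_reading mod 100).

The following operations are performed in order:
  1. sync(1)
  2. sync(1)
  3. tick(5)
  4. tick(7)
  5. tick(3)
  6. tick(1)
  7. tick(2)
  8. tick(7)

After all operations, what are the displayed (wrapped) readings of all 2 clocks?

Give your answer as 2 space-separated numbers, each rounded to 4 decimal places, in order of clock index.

After op 1 sync(1): ref=0.0000 raw=[0.0000 0.0000]
After op 2 sync(1): ref=0.0000 raw=[0.0000 0.0000]
After op 3 tick(5): ref=5.0000 raw=[6.0000 4.0000]
After op 4 tick(7): ref=12.0000 raw=[14.4000 9.6000]
After op 5 tick(3): ref=15.0000 raw=[18.0000 12.0000]
After op 6 tick(1): ref=16.0000 raw=[19.2000 12.8000]
After op 7 tick(2): ref=18.0000 raw=[21.6000 14.4000]
After op 8 tick(7): ref=25.0000 raw=[30.0000 20.0000]
Wrap final raw readings (mod 100): 30.0000 mod 100 = 30.0000; 20.0000 mod 100 = 20.0000

Answer: 30.0000 20.0000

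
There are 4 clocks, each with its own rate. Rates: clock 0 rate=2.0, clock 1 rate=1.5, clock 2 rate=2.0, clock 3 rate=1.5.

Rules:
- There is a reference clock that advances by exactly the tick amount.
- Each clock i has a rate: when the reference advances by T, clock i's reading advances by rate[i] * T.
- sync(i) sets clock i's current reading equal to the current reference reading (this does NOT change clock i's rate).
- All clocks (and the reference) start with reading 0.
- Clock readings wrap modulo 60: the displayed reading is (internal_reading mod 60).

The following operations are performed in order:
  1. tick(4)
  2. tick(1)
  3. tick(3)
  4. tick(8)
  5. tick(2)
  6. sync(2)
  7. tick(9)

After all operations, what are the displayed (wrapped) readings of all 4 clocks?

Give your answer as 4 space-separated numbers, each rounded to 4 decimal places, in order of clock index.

Answer: 54.0000 40.5000 36.0000 40.5000

Derivation:
After op 1 tick(4): ref=4.0000 raw=[8.0000 6.0000 8.0000 6.0000]
After op 2 tick(1): ref=5.0000 raw=[10.0000 7.5000 10.0000 7.5000]
After op 3 tick(3): ref=8.0000 raw=[16.0000 12.0000 16.0000 12.0000]
After op 4 tick(8): ref=16.0000 raw=[32.0000 24.0000 32.0000 24.0000]
After op 5 tick(2): ref=18.0000 raw=[36.0000 27.0000 36.0000 27.0000]
After op 6 sync(2): ref=18.0000 raw=[36.0000 27.0000 18.0000 27.0000]
After op 7 tick(9): ref=27.0000 raw=[54.0000 40.5000 36.0000 40.5000]
Wrap final raw readings (mod 60): 54.0000 mod 60 = 54.0000; 40.5000 mod 60 = 40.5000; 36.0000 mod 60 = 36.0000; 40.5000 mod 60 = 40.5000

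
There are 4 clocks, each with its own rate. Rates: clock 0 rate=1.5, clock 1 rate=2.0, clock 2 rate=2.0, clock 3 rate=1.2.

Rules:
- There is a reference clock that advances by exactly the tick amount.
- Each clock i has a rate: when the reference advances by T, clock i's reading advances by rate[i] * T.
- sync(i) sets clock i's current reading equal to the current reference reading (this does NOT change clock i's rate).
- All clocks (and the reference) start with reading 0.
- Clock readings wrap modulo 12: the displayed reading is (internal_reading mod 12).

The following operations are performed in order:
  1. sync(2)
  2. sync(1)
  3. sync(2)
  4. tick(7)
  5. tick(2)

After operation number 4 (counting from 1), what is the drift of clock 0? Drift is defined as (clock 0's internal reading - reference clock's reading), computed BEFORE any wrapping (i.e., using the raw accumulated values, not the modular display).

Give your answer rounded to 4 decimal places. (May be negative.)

After op 1 sync(2): ref=0.0000 raw=[0.0000 0.0000 0.0000 0.0000]
After op 2 sync(1): ref=0.0000 raw=[0.0000 0.0000 0.0000 0.0000]
After op 3 sync(2): ref=0.0000 raw=[0.0000 0.0000 0.0000 0.0000]
After op 4 tick(7): ref=7.0000 raw=[10.5000 14.0000 14.0000 8.4000]
Drift of clock 0 after op 4: 10.5000 - 7.0000 = 3.5000

Answer: 3.5000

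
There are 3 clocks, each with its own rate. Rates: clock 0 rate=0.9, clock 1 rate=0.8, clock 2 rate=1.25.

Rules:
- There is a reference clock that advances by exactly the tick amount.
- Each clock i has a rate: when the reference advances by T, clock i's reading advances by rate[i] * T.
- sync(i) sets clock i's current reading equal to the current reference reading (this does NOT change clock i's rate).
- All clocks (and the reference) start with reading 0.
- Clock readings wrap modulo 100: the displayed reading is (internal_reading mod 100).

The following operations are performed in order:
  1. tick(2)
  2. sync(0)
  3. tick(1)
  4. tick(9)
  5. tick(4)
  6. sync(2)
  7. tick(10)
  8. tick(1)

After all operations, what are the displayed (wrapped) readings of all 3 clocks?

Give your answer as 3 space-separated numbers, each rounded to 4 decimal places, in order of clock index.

After op 1 tick(2): ref=2.0000 raw=[1.8000 1.6000 2.5000]
After op 2 sync(0): ref=2.0000 raw=[2.0000 1.6000 2.5000]
After op 3 tick(1): ref=3.0000 raw=[2.9000 2.4000 3.7500]
After op 4 tick(9): ref=12.0000 raw=[11.0000 9.6000 15.0000]
After op 5 tick(4): ref=16.0000 raw=[14.6000 12.8000 20.0000]
After op 6 sync(2): ref=16.0000 raw=[14.6000 12.8000 16.0000]
After op 7 tick(10): ref=26.0000 raw=[23.6000 20.8000 28.5000]
After op 8 tick(1): ref=27.0000 raw=[24.5000 21.6000 29.7500]
Wrap final raw readings (mod 100): 24.5000 mod 100 = 24.5000; 21.6000 mod 100 = 21.6000; 29.7500 mod 100 = 29.7500

Answer: 24.5000 21.6000 29.7500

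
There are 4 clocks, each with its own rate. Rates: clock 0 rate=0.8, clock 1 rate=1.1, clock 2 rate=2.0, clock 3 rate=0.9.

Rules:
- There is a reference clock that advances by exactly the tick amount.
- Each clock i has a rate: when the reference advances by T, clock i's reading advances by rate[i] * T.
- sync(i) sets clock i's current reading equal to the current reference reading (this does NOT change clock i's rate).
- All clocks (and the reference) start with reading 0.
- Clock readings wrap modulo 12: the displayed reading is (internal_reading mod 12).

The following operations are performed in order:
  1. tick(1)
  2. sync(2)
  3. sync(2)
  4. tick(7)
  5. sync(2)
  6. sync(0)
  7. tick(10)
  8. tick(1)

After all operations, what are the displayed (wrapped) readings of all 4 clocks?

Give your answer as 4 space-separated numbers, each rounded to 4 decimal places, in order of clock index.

After op 1 tick(1): ref=1.0000 raw=[0.8000 1.1000 2.0000 0.9000]
After op 2 sync(2): ref=1.0000 raw=[0.8000 1.1000 1.0000 0.9000]
After op 3 sync(2): ref=1.0000 raw=[0.8000 1.1000 1.0000 0.9000]
After op 4 tick(7): ref=8.0000 raw=[6.4000 8.8000 15.0000 7.2000]
After op 5 sync(2): ref=8.0000 raw=[6.4000 8.8000 8.0000 7.2000]
After op 6 sync(0): ref=8.0000 raw=[8.0000 8.8000 8.0000 7.2000]
After op 7 tick(10): ref=18.0000 raw=[16.0000 19.8000 28.0000 16.2000]
After op 8 tick(1): ref=19.0000 raw=[16.8000 20.9000 30.0000 17.1000]
Wrap final raw readings (mod 12): 16.8000 mod 12 = 4.8000; 20.9000 mod 12 = 8.9000; 30.0000 mod 12 = 6.0000; 17.1000 mod 12 = 5.1000

Answer: 4.8000 8.9000 6.0000 5.1000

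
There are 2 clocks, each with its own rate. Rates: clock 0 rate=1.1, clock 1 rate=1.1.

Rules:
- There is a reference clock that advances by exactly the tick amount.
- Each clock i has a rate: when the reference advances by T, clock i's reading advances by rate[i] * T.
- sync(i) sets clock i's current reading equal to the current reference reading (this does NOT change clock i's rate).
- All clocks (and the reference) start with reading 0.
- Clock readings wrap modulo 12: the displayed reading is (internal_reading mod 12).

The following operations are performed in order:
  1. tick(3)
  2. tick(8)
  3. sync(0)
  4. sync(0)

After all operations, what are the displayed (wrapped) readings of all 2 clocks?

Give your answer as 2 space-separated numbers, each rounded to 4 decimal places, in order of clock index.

After op 1 tick(3): ref=3.0000 raw=[3.3000 3.3000]
After op 2 tick(8): ref=11.0000 raw=[12.1000 12.1000]
After op 3 sync(0): ref=11.0000 raw=[11.0000 12.1000]
After op 4 sync(0): ref=11.0000 raw=[11.0000 12.1000]
Wrap final raw readings (mod 12): 11.0000 mod 12 = 11.0000; 12.1000 mod 12 = 0.1000

Answer: 11.0000 0.1000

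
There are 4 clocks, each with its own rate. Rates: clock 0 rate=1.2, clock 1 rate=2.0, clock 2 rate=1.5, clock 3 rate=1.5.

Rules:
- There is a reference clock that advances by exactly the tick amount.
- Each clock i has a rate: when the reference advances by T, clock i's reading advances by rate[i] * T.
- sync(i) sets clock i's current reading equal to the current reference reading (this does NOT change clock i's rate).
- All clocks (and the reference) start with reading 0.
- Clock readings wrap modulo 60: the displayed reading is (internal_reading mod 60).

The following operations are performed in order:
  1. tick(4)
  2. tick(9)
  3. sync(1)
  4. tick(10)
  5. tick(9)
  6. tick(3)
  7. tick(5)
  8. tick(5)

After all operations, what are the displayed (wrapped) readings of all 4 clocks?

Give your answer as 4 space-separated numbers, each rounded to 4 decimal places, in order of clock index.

After op 1 tick(4): ref=4.0000 raw=[4.8000 8.0000 6.0000 6.0000]
After op 2 tick(9): ref=13.0000 raw=[15.6000 26.0000 19.5000 19.5000]
After op 3 sync(1): ref=13.0000 raw=[15.6000 13.0000 19.5000 19.5000]
After op 4 tick(10): ref=23.0000 raw=[27.6000 33.0000 34.5000 34.5000]
After op 5 tick(9): ref=32.0000 raw=[38.4000 51.0000 48.0000 48.0000]
After op 6 tick(3): ref=35.0000 raw=[42.0000 57.0000 52.5000 52.5000]
After op 7 tick(5): ref=40.0000 raw=[48.0000 67.0000 60.0000 60.0000]
After op 8 tick(5): ref=45.0000 raw=[54.0000 77.0000 67.5000 67.5000]
Wrap final raw readings (mod 60): 54.0000 mod 60 = 54.0000; 77.0000 mod 60 = 17.0000; 67.5000 mod 60 = 7.5000; 67.5000 mod 60 = 7.5000

Answer: 54.0000 17.0000 7.5000 7.5000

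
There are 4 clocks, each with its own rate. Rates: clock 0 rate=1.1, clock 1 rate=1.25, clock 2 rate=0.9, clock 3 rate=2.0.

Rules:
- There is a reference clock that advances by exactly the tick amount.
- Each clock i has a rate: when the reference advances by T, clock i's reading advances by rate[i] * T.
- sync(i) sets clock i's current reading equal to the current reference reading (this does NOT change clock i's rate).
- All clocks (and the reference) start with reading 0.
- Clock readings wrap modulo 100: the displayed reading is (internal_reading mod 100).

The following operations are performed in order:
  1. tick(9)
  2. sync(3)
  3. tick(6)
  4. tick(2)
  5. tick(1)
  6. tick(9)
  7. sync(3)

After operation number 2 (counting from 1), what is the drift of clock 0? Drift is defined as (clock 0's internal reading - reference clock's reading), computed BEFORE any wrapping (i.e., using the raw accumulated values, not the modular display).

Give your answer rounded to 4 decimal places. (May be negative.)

Answer: 0.9000

Derivation:
After op 1 tick(9): ref=9.0000 raw=[9.9000 11.2500 8.1000 18.0000]
After op 2 sync(3): ref=9.0000 raw=[9.9000 11.2500 8.1000 9.0000]
Drift of clock 0 after op 2: 9.9000 - 9.0000 = 0.9000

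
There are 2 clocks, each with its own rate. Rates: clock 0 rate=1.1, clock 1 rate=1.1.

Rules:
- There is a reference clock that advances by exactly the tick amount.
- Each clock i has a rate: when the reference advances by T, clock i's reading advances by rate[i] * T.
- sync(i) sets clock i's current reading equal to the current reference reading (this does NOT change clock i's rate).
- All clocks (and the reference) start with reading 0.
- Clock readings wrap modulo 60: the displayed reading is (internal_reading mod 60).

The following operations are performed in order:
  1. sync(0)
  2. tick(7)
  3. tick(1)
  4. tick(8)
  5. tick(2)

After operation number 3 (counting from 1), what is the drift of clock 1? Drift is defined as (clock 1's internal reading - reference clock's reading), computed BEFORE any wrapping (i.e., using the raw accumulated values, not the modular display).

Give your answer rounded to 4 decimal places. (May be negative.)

Answer: 0.8000

Derivation:
After op 1 sync(0): ref=0.0000 raw=[0.0000 0.0000]
After op 2 tick(7): ref=7.0000 raw=[7.7000 7.7000]
After op 3 tick(1): ref=8.0000 raw=[8.8000 8.8000]
Drift of clock 1 after op 3: 8.8000 - 8.0000 = 0.8000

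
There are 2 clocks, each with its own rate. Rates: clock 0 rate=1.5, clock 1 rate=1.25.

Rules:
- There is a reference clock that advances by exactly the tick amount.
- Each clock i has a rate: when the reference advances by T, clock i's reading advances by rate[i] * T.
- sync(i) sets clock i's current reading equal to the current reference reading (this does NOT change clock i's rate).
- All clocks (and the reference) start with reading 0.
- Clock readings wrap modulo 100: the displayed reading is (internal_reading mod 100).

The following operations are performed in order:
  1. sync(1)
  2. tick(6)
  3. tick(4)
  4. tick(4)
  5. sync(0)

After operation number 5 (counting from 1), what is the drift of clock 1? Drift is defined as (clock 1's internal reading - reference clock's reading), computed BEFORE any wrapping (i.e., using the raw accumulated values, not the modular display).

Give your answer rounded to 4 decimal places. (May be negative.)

After op 1 sync(1): ref=0.0000 raw=[0.0000 0.0000]
After op 2 tick(6): ref=6.0000 raw=[9.0000 7.5000]
After op 3 tick(4): ref=10.0000 raw=[15.0000 12.5000]
After op 4 tick(4): ref=14.0000 raw=[21.0000 17.5000]
After op 5 sync(0): ref=14.0000 raw=[14.0000 17.5000]
Drift of clock 1 after op 5: 17.5000 - 14.0000 = 3.5000

Answer: 3.5000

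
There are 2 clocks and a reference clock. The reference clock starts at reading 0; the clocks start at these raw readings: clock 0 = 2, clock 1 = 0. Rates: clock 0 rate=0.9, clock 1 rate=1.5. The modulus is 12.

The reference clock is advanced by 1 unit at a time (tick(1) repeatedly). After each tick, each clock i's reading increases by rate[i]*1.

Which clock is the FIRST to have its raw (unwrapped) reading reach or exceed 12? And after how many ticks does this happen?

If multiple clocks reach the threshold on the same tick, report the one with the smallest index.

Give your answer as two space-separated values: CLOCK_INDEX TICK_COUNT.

Answer: 1 8

Derivation:
clock 0: start=2, rate=0.9, needs 12-2 = 10; ticks = ceil(10/0.9) = ceil(11.1111) = 12; reading at tick 12 = 2 + 0.9*12 = 12.8000
clock 1: start=0, rate=1.5, needs 12-0 = 12; ticks = ceil(12/1.5) = ceil(8.0000) = 8; reading at tick 8 = 0 + 1.5*8 = 12.0000
Minimum tick count = 8; winners = [1]; smallest index = 1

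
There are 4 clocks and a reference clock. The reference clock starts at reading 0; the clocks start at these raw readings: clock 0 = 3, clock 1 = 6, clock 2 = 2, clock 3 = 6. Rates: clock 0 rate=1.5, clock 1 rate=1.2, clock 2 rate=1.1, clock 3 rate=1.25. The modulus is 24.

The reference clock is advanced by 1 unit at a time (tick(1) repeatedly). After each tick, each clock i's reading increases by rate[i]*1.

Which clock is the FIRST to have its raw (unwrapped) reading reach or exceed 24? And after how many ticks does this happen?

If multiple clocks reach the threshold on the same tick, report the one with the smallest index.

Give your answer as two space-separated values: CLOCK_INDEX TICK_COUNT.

Answer: 0 14

Derivation:
clock 0: start=3, rate=1.5, needs 24-3 = 21; ticks = ceil(21/1.5) = ceil(14.0000) = 14; reading at tick 14 = 3 + 1.5*14 = 24.0000
clock 1: start=6, rate=1.2, needs 24-6 = 18; ticks = ceil(18/1.2) = ceil(15.0000) = 15; reading at tick 15 = 6 + 1.2*15 = 24.0000
clock 2: start=2, rate=1.1, needs 24-2 = 22; ticks = ceil(22/1.1) = ceil(20.0000) = 20; reading at tick 20 = 2 + 1.1*20 = 24.0000
clock 3: start=6, rate=1.25, needs 24-6 = 18; ticks = ceil(18/1.25) = ceil(14.4000) = 15; reading at tick 15 = 6 + 1.25*15 = 24.7500
Minimum tick count = 14; winners = [0]; smallest index = 0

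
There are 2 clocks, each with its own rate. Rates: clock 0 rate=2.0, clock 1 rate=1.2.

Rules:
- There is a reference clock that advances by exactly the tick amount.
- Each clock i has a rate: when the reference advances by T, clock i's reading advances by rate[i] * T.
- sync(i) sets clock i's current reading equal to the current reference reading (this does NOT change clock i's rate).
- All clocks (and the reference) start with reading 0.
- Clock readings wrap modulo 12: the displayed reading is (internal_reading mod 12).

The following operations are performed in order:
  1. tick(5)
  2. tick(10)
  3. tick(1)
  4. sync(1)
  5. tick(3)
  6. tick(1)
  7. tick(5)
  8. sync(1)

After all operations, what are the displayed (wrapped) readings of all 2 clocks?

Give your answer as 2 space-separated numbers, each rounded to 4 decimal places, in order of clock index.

After op 1 tick(5): ref=5.0000 raw=[10.0000 6.0000]
After op 2 tick(10): ref=15.0000 raw=[30.0000 18.0000]
After op 3 tick(1): ref=16.0000 raw=[32.0000 19.2000]
After op 4 sync(1): ref=16.0000 raw=[32.0000 16.0000]
After op 5 tick(3): ref=19.0000 raw=[38.0000 19.6000]
After op 6 tick(1): ref=20.0000 raw=[40.0000 20.8000]
After op 7 tick(5): ref=25.0000 raw=[50.0000 26.8000]
After op 8 sync(1): ref=25.0000 raw=[50.0000 25.0000]
Wrap final raw readings (mod 12): 50.0000 mod 12 = 2.0000; 25.0000 mod 12 = 1.0000

Answer: 2.0000 1.0000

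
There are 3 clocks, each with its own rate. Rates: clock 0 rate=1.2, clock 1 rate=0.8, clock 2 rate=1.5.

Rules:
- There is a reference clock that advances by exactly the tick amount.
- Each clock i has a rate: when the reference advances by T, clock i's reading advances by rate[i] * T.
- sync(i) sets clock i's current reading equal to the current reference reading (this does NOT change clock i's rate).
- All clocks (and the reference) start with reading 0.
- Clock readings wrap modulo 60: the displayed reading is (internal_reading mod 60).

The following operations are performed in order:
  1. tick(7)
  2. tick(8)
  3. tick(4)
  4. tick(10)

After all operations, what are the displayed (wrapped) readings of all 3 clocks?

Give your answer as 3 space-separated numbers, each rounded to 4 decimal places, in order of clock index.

Answer: 34.8000 23.2000 43.5000

Derivation:
After op 1 tick(7): ref=7.0000 raw=[8.4000 5.6000 10.5000]
After op 2 tick(8): ref=15.0000 raw=[18.0000 12.0000 22.5000]
After op 3 tick(4): ref=19.0000 raw=[22.8000 15.2000 28.5000]
After op 4 tick(10): ref=29.0000 raw=[34.8000 23.2000 43.5000]
Wrap final raw readings (mod 60): 34.8000 mod 60 = 34.8000; 23.2000 mod 60 = 23.2000; 43.5000 mod 60 = 43.5000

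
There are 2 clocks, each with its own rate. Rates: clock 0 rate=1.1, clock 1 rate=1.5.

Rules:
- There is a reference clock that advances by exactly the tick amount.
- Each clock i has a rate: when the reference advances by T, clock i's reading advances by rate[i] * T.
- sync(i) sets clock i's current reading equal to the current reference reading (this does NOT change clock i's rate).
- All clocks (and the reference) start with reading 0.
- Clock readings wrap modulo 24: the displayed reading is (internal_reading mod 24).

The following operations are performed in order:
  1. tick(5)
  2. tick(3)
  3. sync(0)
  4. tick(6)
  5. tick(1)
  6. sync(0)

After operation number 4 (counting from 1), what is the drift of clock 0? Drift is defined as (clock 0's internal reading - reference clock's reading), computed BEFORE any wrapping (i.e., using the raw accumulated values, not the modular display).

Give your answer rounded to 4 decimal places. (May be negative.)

After op 1 tick(5): ref=5.0000 raw=[5.5000 7.5000]
After op 2 tick(3): ref=8.0000 raw=[8.8000 12.0000]
After op 3 sync(0): ref=8.0000 raw=[8.0000 12.0000]
After op 4 tick(6): ref=14.0000 raw=[14.6000 21.0000]
Drift of clock 0 after op 4: 14.6000 - 14.0000 = 0.6000

Answer: 0.6000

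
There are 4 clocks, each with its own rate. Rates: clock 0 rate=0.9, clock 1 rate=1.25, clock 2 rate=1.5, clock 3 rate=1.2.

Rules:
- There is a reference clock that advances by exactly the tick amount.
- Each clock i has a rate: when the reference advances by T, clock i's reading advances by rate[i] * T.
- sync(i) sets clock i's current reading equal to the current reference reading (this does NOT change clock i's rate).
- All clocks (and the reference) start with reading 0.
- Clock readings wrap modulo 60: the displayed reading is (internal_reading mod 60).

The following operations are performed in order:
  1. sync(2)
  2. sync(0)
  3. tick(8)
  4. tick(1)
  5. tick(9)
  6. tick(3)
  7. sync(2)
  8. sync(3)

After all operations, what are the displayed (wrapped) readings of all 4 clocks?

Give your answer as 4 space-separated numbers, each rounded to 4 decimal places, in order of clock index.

After op 1 sync(2): ref=0.0000 raw=[0.0000 0.0000 0.0000 0.0000]
After op 2 sync(0): ref=0.0000 raw=[0.0000 0.0000 0.0000 0.0000]
After op 3 tick(8): ref=8.0000 raw=[7.2000 10.0000 12.0000 9.6000]
After op 4 tick(1): ref=9.0000 raw=[8.1000 11.2500 13.5000 10.8000]
After op 5 tick(9): ref=18.0000 raw=[16.2000 22.5000 27.0000 21.6000]
After op 6 tick(3): ref=21.0000 raw=[18.9000 26.2500 31.5000 25.2000]
After op 7 sync(2): ref=21.0000 raw=[18.9000 26.2500 21.0000 25.2000]
After op 8 sync(3): ref=21.0000 raw=[18.9000 26.2500 21.0000 21.0000]
Wrap final raw readings (mod 60): 18.9000 mod 60 = 18.9000; 26.2500 mod 60 = 26.2500; 21.0000 mod 60 = 21.0000; 21.0000 mod 60 = 21.0000

Answer: 18.9000 26.2500 21.0000 21.0000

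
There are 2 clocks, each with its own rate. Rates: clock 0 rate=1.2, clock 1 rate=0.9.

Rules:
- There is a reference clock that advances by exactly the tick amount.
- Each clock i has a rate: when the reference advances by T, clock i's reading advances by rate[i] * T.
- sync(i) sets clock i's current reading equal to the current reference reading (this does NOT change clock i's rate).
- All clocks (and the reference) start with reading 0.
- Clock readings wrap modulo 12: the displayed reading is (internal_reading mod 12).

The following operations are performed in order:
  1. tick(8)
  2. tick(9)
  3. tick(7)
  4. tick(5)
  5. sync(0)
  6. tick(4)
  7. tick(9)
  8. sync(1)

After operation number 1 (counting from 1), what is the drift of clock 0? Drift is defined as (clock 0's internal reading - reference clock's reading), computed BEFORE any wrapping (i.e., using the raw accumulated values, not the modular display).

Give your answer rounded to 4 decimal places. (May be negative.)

Answer: 1.6000

Derivation:
After op 1 tick(8): ref=8.0000 raw=[9.6000 7.2000]
Drift of clock 0 after op 1: 9.6000 - 8.0000 = 1.6000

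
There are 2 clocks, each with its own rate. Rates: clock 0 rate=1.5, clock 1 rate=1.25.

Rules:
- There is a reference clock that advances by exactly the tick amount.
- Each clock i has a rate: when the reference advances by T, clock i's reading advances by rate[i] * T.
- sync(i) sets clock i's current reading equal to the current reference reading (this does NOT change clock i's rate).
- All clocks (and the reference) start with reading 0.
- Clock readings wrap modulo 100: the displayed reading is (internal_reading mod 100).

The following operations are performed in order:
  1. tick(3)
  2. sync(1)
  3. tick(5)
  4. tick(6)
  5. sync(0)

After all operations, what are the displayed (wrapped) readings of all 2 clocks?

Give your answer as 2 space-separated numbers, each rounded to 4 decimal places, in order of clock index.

After op 1 tick(3): ref=3.0000 raw=[4.5000 3.7500]
After op 2 sync(1): ref=3.0000 raw=[4.5000 3.0000]
After op 3 tick(5): ref=8.0000 raw=[12.0000 9.2500]
After op 4 tick(6): ref=14.0000 raw=[21.0000 16.7500]
After op 5 sync(0): ref=14.0000 raw=[14.0000 16.7500]
Wrap final raw readings (mod 100): 14.0000 mod 100 = 14.0000; 16.7500 mod 100 = 16.7500

Answer: 14.0000 16.7500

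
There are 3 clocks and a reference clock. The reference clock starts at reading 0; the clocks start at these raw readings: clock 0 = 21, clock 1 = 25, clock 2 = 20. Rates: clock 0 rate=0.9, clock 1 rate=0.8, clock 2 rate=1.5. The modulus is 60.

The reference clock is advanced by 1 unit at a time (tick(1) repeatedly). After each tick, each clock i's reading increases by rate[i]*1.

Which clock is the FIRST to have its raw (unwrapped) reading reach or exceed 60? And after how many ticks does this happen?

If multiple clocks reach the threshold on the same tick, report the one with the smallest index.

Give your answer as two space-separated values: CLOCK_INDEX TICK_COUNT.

Answer: 2 27

Derivation:
clock 0: start=21, rate=0.9, needs 60-21 = 39; ticks = ceil(39/0.9) = ceil(43.3333) = 44; reading at tick 44 = 21 + 0.9*44 = 60.6000
clock 1: start=25, rate=0.8, needs 60-25 = 35; ticks = ceil(35/0.8) = ceil(43.7500) = 44; reading at tick 44 = 25 + 0.8*44 = 60.2000
clock 2: start=20, rate=1.5, needs 60-20 = 40; ticks = ceil(40/1.5) = ceil(26.6667) = 27; reading at tick 27 = 20 + 1.5*27 = 60.5000
Minimum tick count = 27; winners = [2]; smallest index = 2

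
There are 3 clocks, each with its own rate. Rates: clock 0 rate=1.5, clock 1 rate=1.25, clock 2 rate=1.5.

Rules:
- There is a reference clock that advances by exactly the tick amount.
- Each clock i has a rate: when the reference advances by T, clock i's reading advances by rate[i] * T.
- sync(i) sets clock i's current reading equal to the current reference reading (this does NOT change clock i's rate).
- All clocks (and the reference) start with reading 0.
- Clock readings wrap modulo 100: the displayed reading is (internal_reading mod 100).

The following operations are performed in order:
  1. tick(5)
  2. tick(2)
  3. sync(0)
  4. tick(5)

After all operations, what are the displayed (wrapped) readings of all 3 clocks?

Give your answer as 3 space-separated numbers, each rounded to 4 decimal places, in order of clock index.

Answer: 14.5000 15.0000 18.0000

Derivation:
After op 1 tick(5): ref=5.0000 raw=[7.5000 6.2500 7.5000]
After op 2 tick(2): ref=7.0000 raw=[10.5000 8.7500 10.5000]
After op 3 sync(0): ref=7.0000 raw=[7.0000 8.7500 10.5000]
After op 4 tick(5): ref=12.0000 raw=[14.5000 15.0000 18.0000]
Wrap final raw readings (mod 100): 14.5000 mod 100 = 14.5000; 15.0000 mod 100 = 15.0000; 18.0000 mod 100 = 18.0000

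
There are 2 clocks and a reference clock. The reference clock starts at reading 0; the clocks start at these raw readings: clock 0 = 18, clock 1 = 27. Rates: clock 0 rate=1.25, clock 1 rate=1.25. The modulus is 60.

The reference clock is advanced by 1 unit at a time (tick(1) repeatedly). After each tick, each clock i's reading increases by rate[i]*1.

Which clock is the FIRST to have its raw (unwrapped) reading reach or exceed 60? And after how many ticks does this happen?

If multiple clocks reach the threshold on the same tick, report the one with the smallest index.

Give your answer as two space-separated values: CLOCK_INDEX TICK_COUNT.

Answer: 1 27

Derivation:
clock 0: start=18, rate=1.25, needs 60-18 = 42; ticks = ceil(42/1.25) = ceil(33.6000) = 34; reading at tick 34 = 18 + 1.25*34 = 60.5000
clock 1: start=27, rate=1.25, needs 60-27 = 33; ticks = ceil(33/1.25) = ceil(26.4000) = 27; reading at tick 27 = 27 + 1.25*27 = 60.7500
Minimum tick count = 27; winners = [1]; smallest index = 1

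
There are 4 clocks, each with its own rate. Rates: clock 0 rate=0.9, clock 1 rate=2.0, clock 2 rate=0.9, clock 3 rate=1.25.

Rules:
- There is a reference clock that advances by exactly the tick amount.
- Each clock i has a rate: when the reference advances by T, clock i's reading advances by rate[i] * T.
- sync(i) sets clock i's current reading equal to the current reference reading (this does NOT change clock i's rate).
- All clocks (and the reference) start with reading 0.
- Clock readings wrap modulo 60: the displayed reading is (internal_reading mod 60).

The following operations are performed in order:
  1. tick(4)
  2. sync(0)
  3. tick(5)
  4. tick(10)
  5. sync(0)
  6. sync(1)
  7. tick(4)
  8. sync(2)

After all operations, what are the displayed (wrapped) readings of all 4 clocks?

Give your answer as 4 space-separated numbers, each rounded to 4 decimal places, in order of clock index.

After op 1 tick(4): ref=4.0000 raw=[3.6000 8.0000 3.6000 5.0000]
After op 2 sync(0): ref=4.0000 raw=[4.0000 8.0000 3.6000 5.0000]
After op 3 tick(5): ref=9.0000 raw=[8.5000 18.0000 8.1000 11.2500]
After op 4 tick(10): ref=19.0000 raw=[17.5000 38.0000 17.1000 23.7500]
After op 5 sync(0): ref=19.0000 raw=[19.0000 38.0000 17.1000 23.7500]
After op 6 sync(1): ref=19.0000 raw=[19.0000 19.0000 17.1000 23.7500]
After op 7 tick(4): ref=23.0000 raw=[22.6000 27.0000 20.7000 28.7500]
After op 8 sync(2): ref=23.0000 raw=[22.6000 27.0000 23.0000 28.7500]
Wrap final raw readings (mod 60): 22.6000 mod 60 = 22.6000; 27.0000 mod 60 = 27.0000; 23.0000 mod 60 = 23.0000; 28.7500 mod 60 = 28.7500

Answer: 22.6000 27.0000 23.0000 28.7500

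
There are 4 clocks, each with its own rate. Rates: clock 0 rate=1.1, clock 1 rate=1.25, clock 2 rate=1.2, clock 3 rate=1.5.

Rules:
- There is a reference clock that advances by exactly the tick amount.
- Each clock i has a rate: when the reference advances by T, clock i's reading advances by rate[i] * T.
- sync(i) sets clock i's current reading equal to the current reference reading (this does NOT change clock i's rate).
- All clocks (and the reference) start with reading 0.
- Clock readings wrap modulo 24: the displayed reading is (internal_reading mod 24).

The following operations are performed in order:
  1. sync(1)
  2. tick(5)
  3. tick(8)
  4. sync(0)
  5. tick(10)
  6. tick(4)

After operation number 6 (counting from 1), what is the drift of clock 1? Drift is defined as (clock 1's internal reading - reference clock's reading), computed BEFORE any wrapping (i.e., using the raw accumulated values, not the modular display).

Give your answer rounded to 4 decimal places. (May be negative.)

Answer: 6.7500

Derivation:
After op 1 sync(1): ref=0.0000 raw=[0.0000 0.0000 0.0000 0.0000]
After op 2 tick(5): ref=5.0000 raw=[5.5000 6.2500 6.0000 7.5000]
After op 3 tick(8): ref=13.0000 raw=[14.3000 16.2500 15.6000 19.5000]
After op 4 sync(0): ref=13.0000 raw=[13.0000 16.2500 15.6000 19.5000]
After op 5 tick(10): ref=23.0000 raw=[24.0000 28.7500 27.6000 34.5000]
After op 6 tick(4): ref=27.0000 raw=[28.4000 33.7500 32.4000 40.5000]
Drift of clock 1 after op 6: 33.7500 - 27.0000 = 6.7500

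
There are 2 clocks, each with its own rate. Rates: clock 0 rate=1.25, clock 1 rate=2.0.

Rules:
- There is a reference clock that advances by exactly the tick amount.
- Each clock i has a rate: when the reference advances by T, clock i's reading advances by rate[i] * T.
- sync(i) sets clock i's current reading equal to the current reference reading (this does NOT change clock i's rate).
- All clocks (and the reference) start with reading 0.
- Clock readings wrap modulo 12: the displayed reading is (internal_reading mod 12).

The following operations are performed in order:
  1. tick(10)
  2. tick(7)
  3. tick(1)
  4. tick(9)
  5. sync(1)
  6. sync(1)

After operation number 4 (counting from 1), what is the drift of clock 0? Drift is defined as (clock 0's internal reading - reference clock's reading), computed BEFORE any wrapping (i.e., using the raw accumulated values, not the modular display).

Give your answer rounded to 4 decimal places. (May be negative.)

After op 1 tick(10): ref=10.0000 raw=[12.5000 20.0000]
After op 2 tick(7): ref=17.0000 raw=[21.2500 34.0000]
After op 3 tick(1): ref=18.0000 raw=[22.5000 36.0000]
After op 4 tick(9): ref=27.0000 raw=[33.7500 54.0000]
Drift of clock 0 after op 4: 33.7500 - 27.0000 = 6.7500

Answer: 6.7500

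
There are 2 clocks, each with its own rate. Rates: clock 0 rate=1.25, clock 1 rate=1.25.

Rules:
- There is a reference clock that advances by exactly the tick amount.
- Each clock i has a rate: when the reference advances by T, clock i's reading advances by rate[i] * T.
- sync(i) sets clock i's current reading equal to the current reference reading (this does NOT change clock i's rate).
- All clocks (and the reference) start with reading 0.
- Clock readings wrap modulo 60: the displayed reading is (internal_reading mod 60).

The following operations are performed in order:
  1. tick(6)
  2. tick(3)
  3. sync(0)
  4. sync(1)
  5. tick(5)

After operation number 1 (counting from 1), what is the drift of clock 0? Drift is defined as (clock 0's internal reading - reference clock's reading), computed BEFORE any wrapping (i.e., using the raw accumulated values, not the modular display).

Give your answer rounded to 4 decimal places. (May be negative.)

Answer: 1.5000

Derivation:
After op 1 tick(6): ref=6.0000 raw=[7.5000 7.5000]
Drift of clock 0 after op 1: 7.5000 - 6.0000 = 1.5000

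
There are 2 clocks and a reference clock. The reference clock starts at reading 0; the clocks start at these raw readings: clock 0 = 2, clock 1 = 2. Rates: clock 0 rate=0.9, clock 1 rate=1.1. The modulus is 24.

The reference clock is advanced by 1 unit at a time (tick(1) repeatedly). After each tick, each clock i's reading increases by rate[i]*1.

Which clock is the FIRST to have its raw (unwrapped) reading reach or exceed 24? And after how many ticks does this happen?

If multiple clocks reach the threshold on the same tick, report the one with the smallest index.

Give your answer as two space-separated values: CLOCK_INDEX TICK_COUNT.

Answer: 1 20

Derivation:
clock 0: start=2, rate=0.9, needs 24-2 = 22; ticks = ceil(22/0.9) = ceil(24.4444) = 25; reading at tick 25 = 2 + 0.9*25 = 24.5000
clock 1: start=2, rate=1.1, needs 24-2 = 22; ticks = ceil(22/1.1) = ceil(20.0000) = 20; reading at tick 20 = 2 + 1.1*20 = 24.0000
Minimum tick count = 20; winners = [1]; smallest index = 1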